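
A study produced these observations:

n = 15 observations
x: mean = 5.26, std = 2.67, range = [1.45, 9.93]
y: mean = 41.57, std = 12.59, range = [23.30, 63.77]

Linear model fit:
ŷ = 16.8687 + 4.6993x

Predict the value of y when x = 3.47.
ŷ = 33.1753

x = 3.47 lies inside the observed range [1.45, 9.93], so the fitted equation applies directly:

ŷ = 16.8687 + 4.6993 × 3.47
ŷ = 16.8687 + 16.3066
ŷ = 33.1753

This is the fitted mean response at that x — an individual observation would come with a wider prediction interval.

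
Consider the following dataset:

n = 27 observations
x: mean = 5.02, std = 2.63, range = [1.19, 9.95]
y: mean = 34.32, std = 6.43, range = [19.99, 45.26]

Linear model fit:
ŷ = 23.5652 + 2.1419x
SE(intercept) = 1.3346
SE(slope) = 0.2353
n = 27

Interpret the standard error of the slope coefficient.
SE(slope) = 0.2353 measures the uncertainty in the estimated slope. The coefficient is estimated precisely (SE/|β̂₁| = 11.0%).

What SE measures:
- The standard error quantifies the sampling variability of the coefficient estimate
- It is the estimated standard deviation of β̂₁ across hypothetical repeated samples of the same size
- Smaller SE → more precise estimate

Relative precision:
- SE / |β̂₁| = 0.2353 / 2.1419 = 11.0%
- Rule of thumb (under 20%: precise; 20% to under 50%: moderately precise; 50% or more: imprecise) → precise

Link to interval estimation: a confidence interval for β₁ is β̂₁ ± t* × 0.2353, so SE sets the half-width per unit of t*.

What drives SE(β̂₁): larger n (here n = 27) → smaller SE; wider spread of x values → smaller SE.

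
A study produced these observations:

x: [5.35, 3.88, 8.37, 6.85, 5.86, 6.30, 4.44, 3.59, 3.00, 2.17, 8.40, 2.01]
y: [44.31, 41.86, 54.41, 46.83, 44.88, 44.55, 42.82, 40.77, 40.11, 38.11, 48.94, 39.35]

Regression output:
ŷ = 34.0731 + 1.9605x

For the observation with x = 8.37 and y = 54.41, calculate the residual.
Residual = 3.9275

The residual is the difference between the actual value and the predicted value:

Residual = y - ŷ

Step 1: Calculate predicted value
ŷ = 34.0731 + 1.9605 × 8.37
ŷ = 50.4825

Step 2: Calculate residual
Residual = 54.41 - 50.4825
Residual = 3.9275

Sign check: y > ŷ, so the point is above the line and the fit underestimates here.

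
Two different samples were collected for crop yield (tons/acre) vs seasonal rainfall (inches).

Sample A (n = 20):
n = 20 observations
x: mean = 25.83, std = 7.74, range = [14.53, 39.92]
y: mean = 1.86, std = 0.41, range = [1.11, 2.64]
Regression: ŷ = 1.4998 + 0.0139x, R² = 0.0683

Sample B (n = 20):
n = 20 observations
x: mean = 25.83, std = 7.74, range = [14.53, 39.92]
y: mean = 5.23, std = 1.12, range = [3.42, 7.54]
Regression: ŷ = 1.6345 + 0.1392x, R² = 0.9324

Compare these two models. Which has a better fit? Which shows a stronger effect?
Model B has the better fit (R² = 0.9324 vs 0.0683). Model B shows the stronger effect (|β₁| = 0.1392 vs 0.0139).

Model Comparison:

Fit — compare R²:
- Model A: R² = 0.0683 → 6.83% of variance in crop yield explained
- Model B: R² = 0.9324 → 93.24% of variance in crop yield explained
- 0.9324 > 0.0683 → Model B has the better fit

Effect size (slope magnitude):
- Model A: β₁ = 0.0139 → predicted crop yield rises 0.0139 tons/acre per additional inch of rainfall
- Model B: β₁ = 0.1392 → predicted crop yield rises 0.1392 tons/acre per additional inch of rainfall
- |0.0139| < |0.1392| → Model B shows the stronger marginal effect

Notes:
- A steeper slope doesn't make a better model if the scatter around the line is large.
- The two samples could reflect different populations, time periods, or measurement quality.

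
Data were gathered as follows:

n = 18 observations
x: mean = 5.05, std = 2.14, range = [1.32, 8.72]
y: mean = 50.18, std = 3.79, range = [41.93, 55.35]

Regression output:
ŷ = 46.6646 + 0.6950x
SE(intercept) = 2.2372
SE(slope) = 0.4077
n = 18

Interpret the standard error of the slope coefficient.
SE(slope) = 0.4077 measures the uncertainty in the estimated slope. The coefficient is estimated imprecisely (SE/|β̂₁| = 58.7%).

What SE measures:
- The standard error quantifies the sampling variability of the coefficient estimate
- It is the estimated standard deviation of β̂₁ across hypothetical repeated samples of the same size
- Smaller SE → more precise estimate

Relative precision:
- SE / |β̂₁| = 0.4077 / 0.6950 = 58.7%
- Rule of thumb (under 20%: precise; 20% to under 50%: moderately precise; 50% or more: imprecise) → imprecise

Rough 95% range (±2 SE): 0.6950 ± 0.8154 → (-0.1204, 1.5104).

What drives SE(β̂₁): more residual scatter → larger SE; larger n (here n = 18) → smaller SE; wider spread of x values → smaller SE.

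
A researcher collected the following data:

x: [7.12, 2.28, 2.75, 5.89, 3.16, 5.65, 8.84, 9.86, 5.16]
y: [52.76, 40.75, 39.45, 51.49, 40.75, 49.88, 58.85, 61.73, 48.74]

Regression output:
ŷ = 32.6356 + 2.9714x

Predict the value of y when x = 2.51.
ŷ = 40.0938

Plug x = 2.51 into the fitted line:

ŷ = 32.6356 + 2.9714 × 2.51
ŷ = 32.6356 + 7.4582
ŷ = 40.0938

This is a point prediction; actual observations scatter around it by roughly the residual standard deviation.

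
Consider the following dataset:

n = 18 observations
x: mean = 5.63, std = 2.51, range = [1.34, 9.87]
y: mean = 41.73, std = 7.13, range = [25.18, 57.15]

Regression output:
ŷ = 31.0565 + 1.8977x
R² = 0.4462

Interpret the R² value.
About 44.62% of the variability in y is accounted for by the regression on x (R² = 0.4462) — a moderate linear fit.

R² (coefficient of determination) measures the proportion of variance in y explained by the regression model.

Here R² = 0.4462:
- Explained: 44.62% of the variation in y
- Unexplained (residual): 100% − 44.62% = 55.38%
- Rule of thumb (below 0.3 weak; 0.3 to below 0.7 moderate; 0.7 and above strong) → moderate

Note: R² never decreases when predictors are added, so it should not be used alone to compare models of different size.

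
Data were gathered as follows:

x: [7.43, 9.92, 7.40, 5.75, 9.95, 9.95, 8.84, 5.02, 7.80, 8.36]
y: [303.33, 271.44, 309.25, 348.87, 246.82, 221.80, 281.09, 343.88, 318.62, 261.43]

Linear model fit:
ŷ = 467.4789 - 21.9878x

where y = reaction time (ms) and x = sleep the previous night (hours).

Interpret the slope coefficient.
An increase of one hour in sleep is associated with a 21.9878 ms decrease in predicted reaction time.

The slope coefficient β₁ = -21.9878 represents the marginal effect of sleep on reaction time.

Interpretation:
- Sleep up by 1 hour → predicted reaction time decreases by 21.9878 ms
- The effect is assumed constant over the observed range of x (linearity)

(β₀ = 467.4789 is the fitted value at x = 0 and is not part of the slope interpretation.)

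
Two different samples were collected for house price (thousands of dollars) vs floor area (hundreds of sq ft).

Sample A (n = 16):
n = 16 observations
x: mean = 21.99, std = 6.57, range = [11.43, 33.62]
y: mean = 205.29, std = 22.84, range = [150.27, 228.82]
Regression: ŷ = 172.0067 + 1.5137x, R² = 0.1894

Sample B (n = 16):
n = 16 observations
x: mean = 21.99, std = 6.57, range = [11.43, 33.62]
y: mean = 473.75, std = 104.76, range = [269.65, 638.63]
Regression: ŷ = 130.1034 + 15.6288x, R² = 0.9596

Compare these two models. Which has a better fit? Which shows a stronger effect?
Model B has the better fit (R² = 0.9596 vs 0.1894). Model B shows the stronger effect (|β₁| = 15.6288 vs 1.5137).

Model Comparison:

Which explains more variance? (R²)
- Model A: R² = 0.1894 → 18.94% of variance in house price explained
- Model B: R² = 0.9596 → 95.96% of variance in house price explained
- 0.9596 > 0.1894 → Model B has the better fit

Which has the larger per-hundred sq ft effect? (|β₁|)
- Model A: β₁ = 1.5137 → predicted house price rises 1.5137 thousand dollars per additional hundred sq ft of floor area
- Model B: β₁ = 15.6288 → predicted house price rises 15.6288 thousand dollars per additional hundred sq ft of floor area
- |1.5137| < |15.6288| → Model B shows the stronger marginal effect

Notes:
- A steeper slope doesn't make a better model if the scatter around the line is large.
- A better fit (higher R²) doesn't necessarily mean a more important relationship.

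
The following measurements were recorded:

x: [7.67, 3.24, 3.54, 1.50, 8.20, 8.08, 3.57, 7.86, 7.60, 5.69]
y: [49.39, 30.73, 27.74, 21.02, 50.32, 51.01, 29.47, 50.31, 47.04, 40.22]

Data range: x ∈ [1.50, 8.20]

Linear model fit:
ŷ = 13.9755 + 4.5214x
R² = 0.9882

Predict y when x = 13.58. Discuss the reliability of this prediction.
ŷ = 75.3761, but this is extrapolation (above the data range [1.50, 8.20]) and may be unreliable.

Prediction calculation:
ŷ = 13.9755 + 4.5214 × 13.58
ŷ = 75.3761

Reliability:
- Data range: x ∈ [1.50, 8.20]
- Prediction point: x = 13.58 is 5.38 units above the observed range → this is EXTRAPOLATION, not interpolation

Why that matters here:
- The linear relationship may not hold outside the observed range
- The standard error of prediction grows with (x − x̄)², and x = 13.58 is far from x̄ = 5.69
- There are no observations near this x to validate the fitted line there

Report the number if required, but flag clearly that it is an extrapolation.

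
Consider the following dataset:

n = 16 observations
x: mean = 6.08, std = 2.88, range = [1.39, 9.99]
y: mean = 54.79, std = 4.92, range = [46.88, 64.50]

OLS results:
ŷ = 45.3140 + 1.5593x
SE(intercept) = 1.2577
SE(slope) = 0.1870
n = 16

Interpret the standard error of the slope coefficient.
SE(β̂₁) = 0.1870 is the estimated standard deviation of the slope estimate across repeated samples; relative to β̂₁ = 1.5593 that is 12.0%, a precise estimate.

SE(β̂₁) = 0.1870 says: if we drew many samples of n = 16 from the same population and refit each time, the fitted slopes would scatter with a standard deviation of roughly 0.1870 around the true β₁.

Relative precision:
- SE / |β̂₁| = 0.1870 / 1.5593 = 12.0%
- Rule of thumb (under 20%: precise; 20% to under 50%: moderately precise; 50% or more: imprecise) → precise

Link to the t-test: t = β̂₁ / SE(β̂₁) = 1.5593 / 0.1870 = 8.3385, the statistic for H₀: β₁ = 0.

What drives SE(β̂₁): more residual scatter → larger SE; larger n (here n = 16) → smaller SE.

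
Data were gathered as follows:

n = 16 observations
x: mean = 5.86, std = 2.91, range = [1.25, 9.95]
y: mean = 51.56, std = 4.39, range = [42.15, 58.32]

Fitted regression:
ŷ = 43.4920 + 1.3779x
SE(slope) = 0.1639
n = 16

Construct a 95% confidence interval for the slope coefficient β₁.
The 95% CI for β₁ is (1.0264, 1.7294)

Confidence interval for the slope:

The 95% CI for β₁ is: β̂₁ ± t*(α/2, n-2) × SE(β̂₁)

Step 1: Find critical t-value
- Confidence level = 0.95
- Degrees of freedom = n - 2 = 16 - 2 = 14
- t*(α/2, 14) = 2.1448

Step 2: Calculate margin of error
Margin = 2.1448 × 0.1639 = 0.3515

Step 3: Construct interval
CI = 1.3779 ± 0.3515
CI = (1.0264, 1.7294)

Interpretation: We are 95% confident that the true slope β₁ lies between 1.0264 and 1.7294.
The interval does not include 0, suggesting a significant linear relationship.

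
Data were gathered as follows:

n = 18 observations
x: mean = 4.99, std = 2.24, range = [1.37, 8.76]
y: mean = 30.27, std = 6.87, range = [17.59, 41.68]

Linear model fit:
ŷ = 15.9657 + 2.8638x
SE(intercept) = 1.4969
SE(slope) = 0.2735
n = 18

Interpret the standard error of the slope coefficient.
SE(slope) = 0.2735 measures the uncertainty in the estimated slope. The coefficient is estimated precisely (SE/|β̂₁| = 9.6%).

SE(β̂₁) = 0.2735 says: if we drew many samples of n = 18 from the same population and refit each time, the fitted slopes would scatter with a standard deviation of roughly 0.2735 around the true β₁.

Relative precision:
- SE / |β̂₁| = 0.2735 / 2.8638 = 9.6%
- Rule of thumb (under 20%: precise; 20% to under 50%: moderately precise; 50% or more: imprecise) → precise

Link to the t-test: t = β̂₁ / SE(β̂₁) = 2.8638 / 0.2735 = 10.4709, the statistic for H₀: β₁ = 0.

What drives SE(β̂₁): larger n (here n = 18) → smaller SE; wider spread of x values → smaller SE.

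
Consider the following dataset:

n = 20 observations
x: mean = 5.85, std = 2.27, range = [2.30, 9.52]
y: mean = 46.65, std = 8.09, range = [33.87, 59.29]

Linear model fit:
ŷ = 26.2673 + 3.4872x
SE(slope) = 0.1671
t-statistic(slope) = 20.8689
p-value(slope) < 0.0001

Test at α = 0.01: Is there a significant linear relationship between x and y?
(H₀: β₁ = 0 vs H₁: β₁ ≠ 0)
Since p-value < 0.0001 < α = 0.01, reject H₀ — the slope is significantly different from 0.

Hypothesis test for the slope coefficient:

H₀: β₁ = 0 (no linear relationship)
H₁: β₁ ≠ 0 (linear relationship exists)

Test statistic: t = β̂₁ / SE(β̂₁) = 3.4872 / 0.1671 = 20.8689

With df = 18, the two-sided p-value for |t| = 20.8689 is <0.0001.

Decision rule: reject H₀ if p-value < α.
p-value < 0.0001 < α = 0.01 → reject H₀.

At α = 0.01 the data do provide convincing evidence of a nonzero slope.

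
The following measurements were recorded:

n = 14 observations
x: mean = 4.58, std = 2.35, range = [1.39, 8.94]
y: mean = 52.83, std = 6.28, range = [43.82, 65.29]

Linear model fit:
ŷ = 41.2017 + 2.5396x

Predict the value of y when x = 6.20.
ŷ = 56.9472

x = 6.20 lies inside the observed range [1.39, 8.94], so the fitted equation applies directly:

ŷ = 41.2017 + 2.5396 × 6.20
ŷ = 41.2017 + 15.7455
ŷ = 56.9472

This is a point prediction; actual observations scatter around it by roughly the residual standard deviation.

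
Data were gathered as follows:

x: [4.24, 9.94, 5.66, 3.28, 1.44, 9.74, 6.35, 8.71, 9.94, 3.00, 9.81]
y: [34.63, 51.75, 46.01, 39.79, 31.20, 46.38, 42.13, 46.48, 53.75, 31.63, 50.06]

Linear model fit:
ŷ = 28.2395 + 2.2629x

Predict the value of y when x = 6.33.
ŷ = 42.5637

Plug x = 6.33 into the fitted line:

ŷ = 28.2395 + 2.2629 × 6.33
ŷ = 28.2395 + 14.3242
ŷ = 42.5637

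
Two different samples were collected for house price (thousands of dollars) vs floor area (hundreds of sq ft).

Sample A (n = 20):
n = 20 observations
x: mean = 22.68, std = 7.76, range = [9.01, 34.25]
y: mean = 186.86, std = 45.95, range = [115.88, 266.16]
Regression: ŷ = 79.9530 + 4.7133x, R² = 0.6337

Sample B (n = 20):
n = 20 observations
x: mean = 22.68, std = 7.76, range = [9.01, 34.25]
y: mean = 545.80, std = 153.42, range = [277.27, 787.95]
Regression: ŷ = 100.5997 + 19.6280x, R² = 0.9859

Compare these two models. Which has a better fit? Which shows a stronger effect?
Model B has the better fit (R² = 0.9859 vs 0.6337). Model B shows the stronger effect (|β₁| = 19.6280 vs 4.7133).

Model Comparison:

Fit — compare R²:
- Model A: R² = 0.6337 → 63.37% of variance in house price explained
- Model B: R² = 0.9859 → 98.59% of variance in house price explained
- 0.9859 > 0.6337 → Model B has the better fit

Strength of effect — compare |β₁|:
- Model A: β₁ = 4.7133 → predicted house price rises 4.7133 thousand dollars per additional hundred sq ft of floor area
- Model B: β₁ = 19.6280 → predicted house price rises 19.6280 thousand dollars per additional hundred sq ft of floor area
- |4.7133| < |19.6280| → Model B shows the stronger marginal effect

Notes:
- The two samples could reflect different populations, time periods, or measurement quality.
- A better fit (higher R²) doesn't necessarily mean a more important relationship.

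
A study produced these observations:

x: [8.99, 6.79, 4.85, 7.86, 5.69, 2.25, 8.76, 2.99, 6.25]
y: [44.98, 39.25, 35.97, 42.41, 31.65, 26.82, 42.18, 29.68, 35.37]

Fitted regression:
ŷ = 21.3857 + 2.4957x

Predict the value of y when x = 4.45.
ŷ = 32.4916

Plug x = 4.45 into the fitted line:

ŷ = 21.3857 + 2.4957 × 4.45
ŷ = 21.3857 + 11.1059
ŷ = 32.4916

This is the fitted mean response at that x — an individual observation would come with a wider prediction interval.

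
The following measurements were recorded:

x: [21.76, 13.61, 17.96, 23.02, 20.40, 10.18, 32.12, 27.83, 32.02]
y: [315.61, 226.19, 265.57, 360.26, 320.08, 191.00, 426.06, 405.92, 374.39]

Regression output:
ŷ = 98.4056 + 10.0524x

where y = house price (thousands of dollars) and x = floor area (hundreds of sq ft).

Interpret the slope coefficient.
An increase of one hundred sq ft in floor area is associated with a 10.0524 thousand dollars increase in predicted house price.

β₁ = 10.0524 is the change in predicted house price (thousand dollars) per additional hundred sq ft of floor area.

Interpretation:
- Floor area up by 1 hundred sq ft → predicted house price increases by 10.0524 thousand dollars
- The effect is assumed constant over the observed range of x (linearity)

The intercept β₀ = 98.4056 is the predicted house price when floor area = 0; since the smallest observed x is 10.18, this is an extrapolation and mainly anchors the line.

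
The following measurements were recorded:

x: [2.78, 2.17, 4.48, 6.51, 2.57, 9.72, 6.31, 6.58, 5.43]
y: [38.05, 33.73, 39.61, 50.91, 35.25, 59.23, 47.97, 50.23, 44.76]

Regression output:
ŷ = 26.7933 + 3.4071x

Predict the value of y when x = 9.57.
ŷ = 59.3992

To predict y for x = 9.57, substitute into the regression equation:

ŷ = 26.7933 + 3.4071 × 9.57
ŷ = 26.7933 + 32.6059
ŷ = 59.3992

This is a point prediction; actual observations scatter around it by roughly the residual standard deviation.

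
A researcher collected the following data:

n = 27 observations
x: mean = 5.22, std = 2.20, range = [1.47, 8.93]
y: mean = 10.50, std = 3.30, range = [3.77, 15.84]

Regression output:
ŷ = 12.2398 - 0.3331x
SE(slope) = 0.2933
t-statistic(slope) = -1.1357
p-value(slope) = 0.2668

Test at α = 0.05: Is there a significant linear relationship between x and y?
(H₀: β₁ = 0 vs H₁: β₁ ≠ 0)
Fail to reject H₀: p-value = 0.2668 ≥ α = 0.05. The linear relationship is not significant at the 5% level.

Hypothesis test for the slope coefficient:

H₀: β₁ = 0 (no linear relationship)
H₁: β₁ ≠ 0 (linear relationship exists)

Test statistic: t = β̂₁ / SE(β̂₁) = -0.3331 / 0.2933 = -1.1357

The p-value (0.2668) is the probability, under H₀, of a t-statistic at least as extreme as |t| = 1.1357 (two-sided, df = n − 2 = 25).

Decision rule: reject H₀ if p-value < α.
p-value = 0.2668 ≥ α = 0.05 → fail to reject H₀.

Conclusion: the linear association between x and y is not significant at the 5% level.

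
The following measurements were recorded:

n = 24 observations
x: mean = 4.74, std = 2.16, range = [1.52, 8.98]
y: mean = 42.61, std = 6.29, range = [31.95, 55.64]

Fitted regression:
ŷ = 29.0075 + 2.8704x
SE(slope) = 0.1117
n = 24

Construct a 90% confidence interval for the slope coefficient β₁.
The 90% CI for β₁ is (2.6786, 3.0622)

Confidence interval for the slope:

The 90% CI for β₁ is: β̂₁ ± t*(α/2, n-2) × SE(β̂₁)

Step 1: Find critical t-value
- Confidence level = 0.9
- Degrees of freedom = n - 2 = 24 - 2 = 22
- t*(α/2, 22) = 1.7171

Step 2: Calculate margin of error
Margin = 1.7171 × 0.1117 = 0.1918

Step 3: Construct interval
CI = 2.8704 ± 0.1918
CI = (2.6786, 3.0622)

Interpretation: each one-unit increase in x is associated with a change in mean y of between 2.6786 and 3.0622, with 90% confidence.
The interval does not include 0, suggesting a significant linear relationship.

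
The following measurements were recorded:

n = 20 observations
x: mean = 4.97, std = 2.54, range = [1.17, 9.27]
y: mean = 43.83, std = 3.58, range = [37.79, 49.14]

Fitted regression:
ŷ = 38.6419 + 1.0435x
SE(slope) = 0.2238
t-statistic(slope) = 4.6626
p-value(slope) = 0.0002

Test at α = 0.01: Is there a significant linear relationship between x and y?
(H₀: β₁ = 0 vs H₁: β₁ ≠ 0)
Since p-value = 0.0002 < α = 0.01, reject H₀ — the slope is significantly different from 0.

Hypothesis test for the slope coefficient:

H₀: β₁ = 0 (no linear relationship)
H₁: β₁ ≠ 0 (linear relationship exists)

Test statistic: t = β̂₁ / SE(β̂₁) = 1.0435 / 0.2238 = 4.6626

With df = 18, the two-sided p-value for |t| = 4.6626 is 0.0002.

Decision rule: reject H₀ if p-value < α.
p-value = 0.0002 < α = 0.01 → reject H₀.

There is sufficient evidence at the 1% significance level to conclude that a linear relationship exists between x and y.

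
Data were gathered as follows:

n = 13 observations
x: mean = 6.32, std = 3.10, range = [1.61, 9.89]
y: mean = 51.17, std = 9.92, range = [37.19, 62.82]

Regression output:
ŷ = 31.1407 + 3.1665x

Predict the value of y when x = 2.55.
ŷ = 39.2153

Plug x = 2.55 into the fitted line:

ŷ = 31.1407 + 3.1665 × 2.55
ŷ = 31.1407 + 8.0746
ŷ = 39.2153

This is the fitted mean response at that x — an individual observation would come with a wider prediction interval.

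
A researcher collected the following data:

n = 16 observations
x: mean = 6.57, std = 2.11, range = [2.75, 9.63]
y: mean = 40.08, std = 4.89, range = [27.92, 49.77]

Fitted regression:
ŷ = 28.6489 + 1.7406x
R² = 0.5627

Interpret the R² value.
About 56.27% of the variability in y is accounted for by the regression on x (R² = 0.5627) — a moderate linear fit.

R² = 1 − SS_res/SS_tot compares the residual scatter to the total scatter of y about its mean.

Here R² = 0.5627:
- Explained: 56.27% of the variation in y
- Unexplained (residual): 100% − 56.27% = 43.73%
- Rule of thumb (below 0.3 weak; 0.3 to below 0.7 moderate; 0.7 and above strong) → moderate

Note: R² never decreases when predictors are added, so it should not be used alone to compare models of different size.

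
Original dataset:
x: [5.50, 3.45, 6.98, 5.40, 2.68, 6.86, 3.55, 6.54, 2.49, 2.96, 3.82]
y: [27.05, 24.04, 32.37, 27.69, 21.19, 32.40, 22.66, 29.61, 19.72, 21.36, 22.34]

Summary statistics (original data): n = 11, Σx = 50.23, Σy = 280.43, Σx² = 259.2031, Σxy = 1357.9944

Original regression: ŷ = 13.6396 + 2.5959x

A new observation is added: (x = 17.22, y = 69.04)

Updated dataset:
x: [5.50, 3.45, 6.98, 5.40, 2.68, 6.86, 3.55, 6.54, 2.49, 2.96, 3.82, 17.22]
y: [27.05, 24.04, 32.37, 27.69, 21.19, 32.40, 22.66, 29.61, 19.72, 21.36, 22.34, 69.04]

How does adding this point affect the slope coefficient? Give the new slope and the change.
New slope β₁ = 3.2986 versus 2.5959 before: a change of +0.7027 (+27.1%).

x = 17.22 lies well outside the original x-range [2.49, 6.98] (x̄ ≈ 4.57), so this observation has high leverage and can move the slope substantially.

Step 1: Update the sums with the new point (n goes from 11 to 12)
Σx  = 50.23 + 17.22 = 67.45
Σy  = 280.43 + 69.04 = 349.47
Σx² = 259.2031 + 17.22² = 259.2031 + 296.5284 = 555.7315
Σxy = 1357.9944 + 17.22×69.04 = 1357.9944 + 1188.8688 = 2546.8632

Step 2: Recompute the slope with b₁ = (nΣxy − ΣxΣy) / (nΣx² − (Σx)²)
Numerator   = 12×2546.8632 − 67.45×349.47 = 30562.3584 − 23571.7515 = 6990.6069
Denominator = 12×555.7315 − 67.45² = 6668.7780 − 4549.5025 = 2119.2755
b₁(new) = 6990.6069 / 2119.2755 = 3.2986

(Same formula on the original sums: (11×1357.9944 − 50.23×280.43) / (11×259.2031 − 50.23²) = 851.9395 / 328.1812 = 2.5959, matching the given fit.)

Step 3: Change in slope
Δβ₁ = 3.2986 − 2.5959 = +0.7027
Relative change = +0.7027 / 2.5959 × 100% = +27.1%
→ the slope increases when the point is added.

Because the point sits above the extension of the original line at a high-leverage x, it tilts the fit up.
In practice: check such a point for data-entry or measurement error.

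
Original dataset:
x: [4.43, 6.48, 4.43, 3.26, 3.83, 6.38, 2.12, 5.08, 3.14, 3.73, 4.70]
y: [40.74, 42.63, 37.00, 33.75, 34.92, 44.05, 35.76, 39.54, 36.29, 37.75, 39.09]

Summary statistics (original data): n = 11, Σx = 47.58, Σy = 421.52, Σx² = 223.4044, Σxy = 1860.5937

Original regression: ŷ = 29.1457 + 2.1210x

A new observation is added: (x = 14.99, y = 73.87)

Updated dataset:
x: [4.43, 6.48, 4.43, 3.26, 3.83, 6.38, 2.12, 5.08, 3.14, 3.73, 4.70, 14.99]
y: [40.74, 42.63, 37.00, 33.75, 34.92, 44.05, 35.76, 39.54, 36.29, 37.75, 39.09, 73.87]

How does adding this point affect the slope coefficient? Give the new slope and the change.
New slope β₁ = 3.1584 versus 2.1210 before: a change of +1.0374 (+48.9%).

The new point has HIGH LEVERAGE: x = 14.99 is far from the original mean x̄ = 47.58/11 ≈ 4.33 (original range [2.12, 6.48]).

Step 1: Update the sums with the new point (n goes from 11 to 12)
Σx  = 47.58 + 14.99 = 62.57
Σy  = 421.52 + 73.87 = 495.39
Σx² = 223.4044 + 14.99² = 223.4044 + 224.7001 = 448.1045
Σxy = 1860.5937 + 14.99×73.87 = 1860.5937 + 1107.3113 = 2967.9050

Step 2: Recompute the slope with b₁ = (nΣxy − ΣxΣy) / (nΣx² − (Σx)²)
Numerator   = 12×2967.9050 − 62.57×495.39 = 35614.8600 − 30996.5523 = 4618.3077
Denominator = 12×448.1045 − 62.57² = 5377.2540 − 3915.0049 = 1462.2491
b₁(new) = 4618.3077 / 1462.2491 = 3.1584

(Same formula on the original sums: (11×1860.5937 − 47.58×421.52) / (11×223.4044 − 47.58²) = 410.6091 / 193.5920 = 2.1210, matching the given fit.)

Step 3: Change in slope
Δβ₁ = 3.1584 − 2.1210 = +1.0374
Relative change = +1.0374 / 2.1210 × 100% = +48.9%
→ the slope increases when the point is added.

A high-leverage point only changes the slope if it is off the original line; here y = 73.87 is above the original trend, so the slope increases.
In practice: investigate whether it comes from the same population as the rest of the sample.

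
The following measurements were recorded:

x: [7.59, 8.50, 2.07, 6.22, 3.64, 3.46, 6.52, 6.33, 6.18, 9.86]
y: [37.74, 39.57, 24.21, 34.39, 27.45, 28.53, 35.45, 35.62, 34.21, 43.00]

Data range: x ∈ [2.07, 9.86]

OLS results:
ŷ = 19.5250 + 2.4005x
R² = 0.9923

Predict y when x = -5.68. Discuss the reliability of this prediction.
ŷ = 5.8902, but this is extrapolation (below the data range [2.07, 9.86]) and may be unreliable.

Prediction calculation:
ŷ = 19.5250 + 2.4005 × (-5.68)
ŷ = 5.8902

Reliability:
- Data range: x ∈ [2.07, 9.86]
- Prediction point: x = -5.68 is 7.75 units below the observed range → this is EXTRAPOLATION, not interpolation

Why that matters here:
- R² describes fit only over the sampled x values; it says nothing about behaviour beyond them
- The standard error of prediction grows with (x − x̄)², and x = -5.68 is far from x̄ = 6.04

The R² = 0.9923 only validates the fit within [2.07, 9.86]; treat ŷ = 5.8902 with caution.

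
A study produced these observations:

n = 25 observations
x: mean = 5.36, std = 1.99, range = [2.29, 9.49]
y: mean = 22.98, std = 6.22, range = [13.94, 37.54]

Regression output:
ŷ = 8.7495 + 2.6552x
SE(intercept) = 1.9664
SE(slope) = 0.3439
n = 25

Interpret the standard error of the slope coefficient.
SE(slope) = 0.3439 measures the uncertainty in the estimated slope. The coefficient is estimated precisely (SE/|β̂₁| = 13.0%).

What SE measures:
- The standard error quantifies the sampling variability of the coefficient estimate
- It is the estimated standard deviation of β̂₁ across hypothetical repeated samples of the same size
- Smaller SE → more precise estimate

Relative precision:
- SE / |β̂₁| = 0.3439 / 2.6552 = 13.0%
- Rule of thumb (under 20%: precise; 20% to under 50%: moderately precise; 50% or more: imprecise) → precise

Link to interval estimation: a confidence interval for β₁ is β̂₁ ± t* × 0.3439, so SE sets the half-width per unit of t*.

What drives SE(β̂₁): larger n (here n = 25) → smaller SE.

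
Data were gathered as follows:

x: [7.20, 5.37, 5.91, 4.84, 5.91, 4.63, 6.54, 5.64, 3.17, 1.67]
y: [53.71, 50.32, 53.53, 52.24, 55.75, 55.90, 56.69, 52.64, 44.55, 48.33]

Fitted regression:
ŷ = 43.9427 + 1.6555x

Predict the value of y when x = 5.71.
ŷ = 53.3956

To predict y for x = 5.71, substitute into the regression equation:

ŷ = 43.9427 + 1.6555 × 5.71
ŷ = 43.9427 + 9.4529
ŷ = 53.3956

This is a point prediction; actual observations scatter around it by roughly the residual standard deviation.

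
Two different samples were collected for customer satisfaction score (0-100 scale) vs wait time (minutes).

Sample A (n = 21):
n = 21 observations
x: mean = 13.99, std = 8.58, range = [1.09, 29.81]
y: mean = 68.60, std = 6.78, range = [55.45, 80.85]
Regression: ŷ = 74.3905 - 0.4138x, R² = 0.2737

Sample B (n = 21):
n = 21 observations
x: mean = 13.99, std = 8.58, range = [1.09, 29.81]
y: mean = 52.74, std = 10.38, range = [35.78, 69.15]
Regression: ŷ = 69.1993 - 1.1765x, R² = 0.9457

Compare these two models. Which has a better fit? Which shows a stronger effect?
Model B has the better fit (R² = 0.9457 vs 0.2737). Model B shows the stronger effect (|β₁| = 1.1765 vs 0.4138).

Model Comparison:

Goodness of fit (R²):
- Model A: R² = 0.2737 → 27.37% of variance in satisfaction score explained
- Model B: R² = 0.9457 → 94.57% of variance in satisfaction score explained
- 0.9457 > 0.2737 → Model B has the better fit

Which has the larger per-minute effect? (|β₁|)
- Model A: β₁ = -0.4138 → predicted satisfaction score falls 0.4138 points per additional minute of wait time
- Model B: β₁ = -1.1765 → predicted satisfaction score falls 1.1765 points per additional minute of wait time
- |-0.4138| < |-1.1765| → Model B shows the stronger marginal effect

Note: The two samples could reflect different populations, time periods, or measurement quality.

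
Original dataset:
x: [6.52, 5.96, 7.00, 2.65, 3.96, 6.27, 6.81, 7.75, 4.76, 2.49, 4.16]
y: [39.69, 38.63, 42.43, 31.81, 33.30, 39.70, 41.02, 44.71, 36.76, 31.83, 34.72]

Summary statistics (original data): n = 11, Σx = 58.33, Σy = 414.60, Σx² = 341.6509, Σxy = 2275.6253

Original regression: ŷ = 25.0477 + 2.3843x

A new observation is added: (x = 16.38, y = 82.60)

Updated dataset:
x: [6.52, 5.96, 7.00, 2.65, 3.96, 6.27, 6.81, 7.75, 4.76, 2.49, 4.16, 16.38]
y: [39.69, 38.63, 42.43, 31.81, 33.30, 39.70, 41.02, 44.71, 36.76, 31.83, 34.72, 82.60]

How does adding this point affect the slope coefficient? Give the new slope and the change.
The slope changes from 2.3843 to 3.6812 (change of +1.2969, or +54.4%).

x = 16.38 lies well outside the original x-range [2.49, 7.75] (x̄ ≈ 5.30), so this observation has high leverage and can move the slope substantially.

Step 1: Update the sums with the new point (n goes from 11 to 12)
Σx  = 58.33 + 16.38 = 74.71
Σy  = 414.60 + 82.60 = 497.20
Σx² = 341.6509 + 16.38² = 341.6509 + 268.3044 = 609.9553
Σxy = 2275.6253 + 16.38×82.60 = 2275.6253 + 1352.9880 = 3628.6133

Step 2: Recompute the slope with b₁ = (nΣxy − ΣxΣy) / (nΣx² − (Σx)²)
Numerator   = 12×3628.6133 − 74.71×497.20 = 43543.3596 − 37145.8120 = 6397.5476
Denominator = 12×609.9553 − 74.71² = 7319.4636 − 5581.5841 = 1737.8795
b₁(new) = 6397.5476 / 1737.8795 = 3.6812

(Same formula on the original sums: (11×2275.6253 − 58.33×414.60) / (11×341.6509 − 58.33²) = 848.2603 / 355.7710 = 2.3843, matching the given fit.)

Step 3: Change in slope
Δβ₁ = 3.6812 − 2.3843 = +1.2969
Relative change = +1.2969 / 2.3843 × 100% = +54.4%
→ the slope increases when the point is added.

Because the point sits above the extension of the original line at a high-leverage x, it tilts the fit up.
In practice: examine leverage (hᵢ) and Cook's distance rather than deleting it automatically.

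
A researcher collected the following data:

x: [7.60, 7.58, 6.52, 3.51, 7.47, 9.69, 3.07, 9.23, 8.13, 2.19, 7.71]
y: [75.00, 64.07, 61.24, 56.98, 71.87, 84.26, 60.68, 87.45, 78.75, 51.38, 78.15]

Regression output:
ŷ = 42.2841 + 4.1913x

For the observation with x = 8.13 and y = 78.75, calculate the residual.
Residual = 2.3906

The residual is the difference between the actual value and the predicted value:

Residual = y - ŷ

Step 1: Calculate predicted value
ŷ = 42.2841 + 4.1913 × 8.13
ŷ = 76.3594

Step 2: Calculate residual
Residual = 78.75 - 76.3594
Residual = 2.3906

Sign check: y > ŷ, so the point is above the line and the fit underestimates here.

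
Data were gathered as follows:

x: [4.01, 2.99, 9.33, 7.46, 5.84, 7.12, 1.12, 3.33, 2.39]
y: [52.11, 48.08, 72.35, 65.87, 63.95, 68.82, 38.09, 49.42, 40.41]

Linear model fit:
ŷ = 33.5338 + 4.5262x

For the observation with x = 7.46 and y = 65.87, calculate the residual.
Residual = -1.4293

The residual is the difference between the actual value and the predicted value:

Residual = y - ŷ

Step 1: Calculate predicted value
ŷ = 33.5338 + 4.5262 × 7.46
ŷ = 67.2993

Step 2: Calculate residual
Residual = 65.87 - 67.2993
Residual = -1.4293

The residual is negative, so the observed y = 65.87 sits below the regression line (the line overestimates it by 1.4293).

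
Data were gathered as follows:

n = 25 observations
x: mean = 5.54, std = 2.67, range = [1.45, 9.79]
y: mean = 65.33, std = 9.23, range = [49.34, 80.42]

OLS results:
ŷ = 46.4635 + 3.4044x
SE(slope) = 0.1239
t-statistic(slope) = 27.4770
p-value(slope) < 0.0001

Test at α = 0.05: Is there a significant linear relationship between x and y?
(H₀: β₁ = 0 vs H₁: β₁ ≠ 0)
p-value < 0.0001 < α = 0.05, so we reject H₀. The relationship is significant.

Hypothesis test for the slope coefficient:

H₀: β₁ = 0 (no linear relationship)
H₁: β₁ ≠ 0 (linear relationship exists)

Test statistic: t = β̂₁ / SE(β̂₁) = 3.4044 / 0.1239 = 27.4770

With df = 23, the two-sided p-value for |t| = 27.4770 is <0.0001.

Decision rule: reject H₀ if p-value < α.
p-value < 0.0001 < α = 0.05 → reject H₀.

Conclusion: the linear association between x and y is significant at the 5% level.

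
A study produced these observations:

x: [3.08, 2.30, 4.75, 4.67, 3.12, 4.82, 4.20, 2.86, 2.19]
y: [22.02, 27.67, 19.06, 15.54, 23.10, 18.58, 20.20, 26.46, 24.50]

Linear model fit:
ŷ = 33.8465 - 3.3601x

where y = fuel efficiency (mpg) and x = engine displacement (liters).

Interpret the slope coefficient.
On average, fuel efficiency is about 3.3601 mpg lower for every extra liter of engine displacement.

The slope coefficient β₁ = -3.3601 represents the marginal effect of engine displacement on fuel efficiency.

Interpretation:
- Engine displacement up by 1 liter → predicted fuel efficiency decreases by 3.3601 mpg
- The effect is assumed constant over the observed range of x (linearity)
- The sign (−) gives the direction; the magnitude 3.3601 gives the size of the effect per liter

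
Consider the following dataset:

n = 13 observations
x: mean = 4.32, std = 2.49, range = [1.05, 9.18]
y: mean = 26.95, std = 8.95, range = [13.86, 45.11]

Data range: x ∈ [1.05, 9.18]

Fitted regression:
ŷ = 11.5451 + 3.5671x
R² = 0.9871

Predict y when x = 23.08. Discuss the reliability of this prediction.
ŷ = 93.8738, but this is extrapolation (above the data range [1.05, 9.18]) and may be unreliable.

Prediction calculation:
ŷ = 11.5451 + 3.5671 × 23.08
ŷ = 93.8738

Reliability:
- Data range: x ∈ [1.05, 9.18]
- Prediction point: x = 23.08 is 13.90 units above the observed range → this is EXTRAPOLATION, not interpolation

Why that matters here:
- There are no observations near this x to validate the fitted line there
- R² describes fit only over the sampled x values; it says nothing about behaviour beyond them

Report the number if required, but flag clearly that it is an extrapolation.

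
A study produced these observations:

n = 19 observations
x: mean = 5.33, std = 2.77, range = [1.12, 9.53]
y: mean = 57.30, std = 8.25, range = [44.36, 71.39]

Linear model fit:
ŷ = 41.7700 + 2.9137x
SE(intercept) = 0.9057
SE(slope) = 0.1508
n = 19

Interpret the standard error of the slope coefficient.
SE(β̂₁) = 0.1508 is the estimated standard deviation of the slope estimate across repeated samples; relative to β̂₁ = 2.9137 that is 5.2%, a precise estimate.

What SE measures:
- The standard error quantifies the sampling variability of the coefficient estimate
- It is the estimated standard deviation of β̂₁ across hypothetical repeated samples of the same size
- Smaller SE → more precise estimate

Relative precision:
- SE / |β̂₁| = 0.1508 / 2.9137 = 5.2%
- Rule of thumb (under 20%: precise; 20% to under 50%: moderately precise; 50% or more: imprecise) → precise

Link to interval estimation: a confidence interval for β₁ is β̂₁ ± t* × 0.1508, so SE sets the half-width per unit of t*.

What drives SE(β̂₁): more residual scatter → larger SE.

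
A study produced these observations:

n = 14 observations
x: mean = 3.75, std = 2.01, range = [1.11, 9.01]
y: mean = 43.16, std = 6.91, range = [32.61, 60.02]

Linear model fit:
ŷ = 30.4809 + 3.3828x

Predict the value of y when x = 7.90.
ŷ = 57.2050

x = 7.90 lies inside the observed range [1.11, 9.01], so the fitted equation applies directly:

ŷ = 30.4809 + 3.3828 × 7.90
ŷ = 30.4809 + 26.7241
ŷ = 57.2050

This is a point prediction; actual observations scatter around it by roughly the residual standard deviation.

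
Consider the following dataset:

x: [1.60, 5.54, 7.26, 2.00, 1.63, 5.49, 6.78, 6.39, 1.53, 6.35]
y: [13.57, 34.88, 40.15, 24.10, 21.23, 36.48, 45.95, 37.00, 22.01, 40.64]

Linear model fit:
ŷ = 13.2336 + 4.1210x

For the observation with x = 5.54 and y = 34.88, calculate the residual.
Residual = -1.1839

The residual is the difference between the actual value and the predicted value:

Residual = y - ŷ

Step 1: Calculate predicted value
ŷ = 13.2336 + 4.1210 × 5.54
ŷ = 36.0639

Step 2: Calculate residual
Residual = 34.88 - 36.0639
Residual = -1.1839

The residual is negative, so the observed y = 34.88 sits below the regression line (the line overestimates it by 1.1839).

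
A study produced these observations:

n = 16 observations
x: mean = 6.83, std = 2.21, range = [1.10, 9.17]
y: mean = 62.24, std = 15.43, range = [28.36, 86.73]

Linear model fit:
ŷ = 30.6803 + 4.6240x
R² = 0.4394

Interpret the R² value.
About 43.94% of the variability in y is accounted for by the regression on x (R² = 0.4394) — a moderate linear fit.

R² = 1 − SS_res/SS_tot compares the residual scatter to the total scatter of y about its mean.

Here R² = 0.4394:
- Explained: 43.94% of the variation in y
- Unexplained (residual): 100% − 43.94% = 56.06%
- Rule of thumb (below 0.3 weak; 0.3 to below 0.7 moderate; 0.7 and above strong) → moderate

Note: R² says nothing about causation, and a high R² does not by itself mean the linear form is appropriate — check the residuals.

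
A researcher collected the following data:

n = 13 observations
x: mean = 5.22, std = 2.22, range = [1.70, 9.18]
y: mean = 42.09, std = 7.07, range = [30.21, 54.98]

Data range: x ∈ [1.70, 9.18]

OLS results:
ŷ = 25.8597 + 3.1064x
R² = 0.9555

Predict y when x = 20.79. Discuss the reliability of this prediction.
The equation gives ŷ = 90.4418; however x = 20.79 is 11.61 units above the observed range, so this extrapolated value should not be trusted.

Prediction calculation:
ŷ = 25.8597 + 3.1064 × 20.79
ŷ = 90.4418

Reliability:
- Data range: x ∈ [1.70, 9.18]
- Prediction point: x = 20.79 is 11.61 units above the observed range → this is EXTRAPOLATION, not interpolation

Why that matters here:
- The linear relationship may not hold outside the observed range
- The standard error of prediction grows with (x − x̄)², and x = 20.79 is far from x̄ = 5.22

A defensible statement: 'if the linear trend continued to x = 20.79, y would be about 90.4418' — the premise is untested.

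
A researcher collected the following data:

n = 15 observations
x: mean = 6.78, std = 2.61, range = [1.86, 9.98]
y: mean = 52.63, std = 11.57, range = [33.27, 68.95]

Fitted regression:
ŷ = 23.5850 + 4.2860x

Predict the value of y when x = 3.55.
ŷ = 38.8003

Plug x = 3.55 into the fitted line:

ŷ = 23.5850 + 4.2860 × 3.55
ŷ = 23.5850 + 15.2153
ŷ = 38.8003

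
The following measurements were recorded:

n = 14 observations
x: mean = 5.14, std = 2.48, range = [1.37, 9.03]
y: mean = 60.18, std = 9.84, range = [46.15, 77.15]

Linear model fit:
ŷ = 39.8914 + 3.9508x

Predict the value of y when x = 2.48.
ŷ = 49.6894

Plug x = 2.48 into the fitted line:

ŷ = 39.8914 + 3.9508 × 2.48
ŷ = 39.8914 + 9.7980
ŷ = 49.6894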